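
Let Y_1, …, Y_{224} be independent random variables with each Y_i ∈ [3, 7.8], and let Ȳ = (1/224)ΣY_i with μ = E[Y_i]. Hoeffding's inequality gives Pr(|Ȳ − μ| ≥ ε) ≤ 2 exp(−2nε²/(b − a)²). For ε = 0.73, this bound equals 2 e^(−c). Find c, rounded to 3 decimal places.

c = 2nε²/(b − a)² = 2·224·0.73² / 4.8² = 10.3619.

10.362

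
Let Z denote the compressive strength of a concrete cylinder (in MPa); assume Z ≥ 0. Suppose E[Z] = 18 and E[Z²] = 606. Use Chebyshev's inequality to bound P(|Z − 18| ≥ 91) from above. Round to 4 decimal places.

0.0341

Var(Z) = E[Z²] − (E[Z])² = 606 − 324 = 282.
Chebyshev's inequality: P(|Z − μ| ≥ t) ≤ Var(Z)/t² = 282/8281 = 0.0341.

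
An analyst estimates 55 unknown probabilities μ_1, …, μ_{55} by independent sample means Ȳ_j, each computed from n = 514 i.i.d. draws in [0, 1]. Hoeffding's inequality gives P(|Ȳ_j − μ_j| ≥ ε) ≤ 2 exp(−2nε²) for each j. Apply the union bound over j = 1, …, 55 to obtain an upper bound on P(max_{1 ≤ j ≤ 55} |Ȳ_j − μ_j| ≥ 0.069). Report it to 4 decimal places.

Per-experiment Hoeffding bound: 2·exp(−2·514·0.069²) = 2·exp(−4.89431) = 0.014978.
Union bound over 55 events: 55·0.014978 = 0.82380.

0.8238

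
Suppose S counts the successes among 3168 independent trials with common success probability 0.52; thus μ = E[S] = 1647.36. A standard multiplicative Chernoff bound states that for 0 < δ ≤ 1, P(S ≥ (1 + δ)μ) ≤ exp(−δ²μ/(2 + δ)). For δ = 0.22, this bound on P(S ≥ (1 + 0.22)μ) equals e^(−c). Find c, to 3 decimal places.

c = δ²μ/(2 + δ) = 0.22²·1647.36/(2 + 0.22) = 35.9154.

35.915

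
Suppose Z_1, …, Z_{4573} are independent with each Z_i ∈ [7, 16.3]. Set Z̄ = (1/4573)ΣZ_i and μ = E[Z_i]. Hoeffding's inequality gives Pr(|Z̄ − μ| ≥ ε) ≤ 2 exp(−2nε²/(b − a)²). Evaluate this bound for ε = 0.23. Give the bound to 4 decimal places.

0.0074

Exponent: 2nε²/(b − a)² = 2·4573·0.23² / 9.3² = 5.59398.
Bound = 2·exp(−5.59398) = 0.00744.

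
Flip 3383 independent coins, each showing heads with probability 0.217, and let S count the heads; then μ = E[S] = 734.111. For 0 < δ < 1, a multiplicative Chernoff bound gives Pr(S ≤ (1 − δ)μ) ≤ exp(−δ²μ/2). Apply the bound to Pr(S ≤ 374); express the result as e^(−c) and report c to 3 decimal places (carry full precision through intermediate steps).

88.324

Write 374 = (1 − δ)μ, so δ = 1 − 374/734.111 = 0.4905403…
Then the exponent is δ²μ/2 = (μ − 374)²/(2μ) = 88.324472.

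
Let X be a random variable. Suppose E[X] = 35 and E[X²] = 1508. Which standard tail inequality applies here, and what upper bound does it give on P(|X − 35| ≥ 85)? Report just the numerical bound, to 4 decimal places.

0.0392

The first two moments determine the variance, so Chebyshev's inequality is the sharpest standard bound available.
Var(X) = E[X²] − (E[X])² = 1508 − 1225 = 283.
Chebyshev's inequality: P(|X − μ| ≥ t) ≤ Var(X)/t² = 283/7225 = 0.0392.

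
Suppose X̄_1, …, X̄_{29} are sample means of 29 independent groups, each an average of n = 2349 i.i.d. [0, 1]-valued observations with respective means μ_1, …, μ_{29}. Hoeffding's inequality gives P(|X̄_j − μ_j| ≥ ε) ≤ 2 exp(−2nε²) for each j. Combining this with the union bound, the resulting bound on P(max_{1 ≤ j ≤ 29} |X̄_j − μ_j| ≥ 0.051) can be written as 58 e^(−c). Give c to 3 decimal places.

Union bound over the 29 events: P(max_{1 ≤ j ≤ 29} |X̄_j − μ_j| ≥ 0.051) ≤ 29·2·exp(−2nε²) = 58 exp(−2·2349·0.051²).
So c = 2·2349·0.051² = 12.2195.

12.219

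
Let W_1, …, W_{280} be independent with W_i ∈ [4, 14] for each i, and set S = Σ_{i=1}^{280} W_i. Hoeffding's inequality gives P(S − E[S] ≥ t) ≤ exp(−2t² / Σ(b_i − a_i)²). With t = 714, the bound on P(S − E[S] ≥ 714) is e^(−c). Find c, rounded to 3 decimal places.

36.414

Σ(b_i − a_i)² = 280·(10)² = 28000.
c = 2t²/28000 = 2·714²/28000 = 36.4140.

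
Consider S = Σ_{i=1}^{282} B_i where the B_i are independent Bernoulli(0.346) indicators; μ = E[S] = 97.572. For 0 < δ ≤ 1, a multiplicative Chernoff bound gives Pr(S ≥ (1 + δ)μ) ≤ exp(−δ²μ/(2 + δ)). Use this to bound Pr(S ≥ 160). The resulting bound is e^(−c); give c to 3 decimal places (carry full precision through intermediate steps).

Write 160 = (1 + δ)μ, so δ = 160/97.572 − 1 = 0.6398147…
Then the exponent is δ²μ/(2 + δ) = (160 − μ)² / (μ·(2 + δ)) = 15.130741.

15.131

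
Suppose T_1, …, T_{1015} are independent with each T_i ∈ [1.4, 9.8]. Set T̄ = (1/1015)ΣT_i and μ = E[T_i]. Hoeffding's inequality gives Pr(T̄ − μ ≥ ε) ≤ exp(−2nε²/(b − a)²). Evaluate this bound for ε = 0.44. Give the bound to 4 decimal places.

Exponent: 2nε²/(b − a)² = 2·1015·0.44² / 8.4² = 5.56984.
Bound = exp(−5.56984) = 0.00381.

0.0038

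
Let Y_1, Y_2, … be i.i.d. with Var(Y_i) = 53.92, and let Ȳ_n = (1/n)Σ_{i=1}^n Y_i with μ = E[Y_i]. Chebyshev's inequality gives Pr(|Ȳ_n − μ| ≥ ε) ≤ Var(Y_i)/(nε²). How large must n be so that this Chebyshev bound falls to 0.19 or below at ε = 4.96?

Require 53.92/(n·4.96²) ≤ 0.19, i.e. n ≥ 53.92/(0.19·4.96²) = 11.535.
The smallest integer n is 12.

12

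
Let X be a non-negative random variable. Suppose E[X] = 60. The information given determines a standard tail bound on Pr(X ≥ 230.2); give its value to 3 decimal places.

0.261

Only the mean of a non-negative variable is known, so Markov's inequality is the applicable tail bound.
Markov's inequality: for a non-negative random variable, Pr(X ≥ a) ≤ E[X]/a.
Here E[X] = 60 and a = 230.2, so the bound is 60/230.2 = 0.2606.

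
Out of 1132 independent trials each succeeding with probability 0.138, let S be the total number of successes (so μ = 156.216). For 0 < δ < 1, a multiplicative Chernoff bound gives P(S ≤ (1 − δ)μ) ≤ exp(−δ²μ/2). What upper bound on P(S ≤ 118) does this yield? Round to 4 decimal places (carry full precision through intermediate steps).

Write 118 = (1 − δ)μ, so δ = 1 − 118/156.216 = 0.2446356…
Then the exponent is δ²μ/2 = (μ − 118)²/(2μ) = 4.674498.
Bound = exp(−4.674498) = 0.00933.

0.0093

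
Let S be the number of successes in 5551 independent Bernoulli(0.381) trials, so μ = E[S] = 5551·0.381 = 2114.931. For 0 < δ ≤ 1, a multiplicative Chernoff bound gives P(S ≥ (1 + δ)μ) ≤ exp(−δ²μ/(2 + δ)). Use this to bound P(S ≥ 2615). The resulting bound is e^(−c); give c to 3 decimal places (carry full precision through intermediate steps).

52.869

Write 2615 = (1 + δ)μ, so δ = 2615/2114.931 − 1 = 0.236447…
Then the exponent is δ²μ/(2 + δ) = (2615 − μ)² / (μ·(2 + δ)) = 52.869483.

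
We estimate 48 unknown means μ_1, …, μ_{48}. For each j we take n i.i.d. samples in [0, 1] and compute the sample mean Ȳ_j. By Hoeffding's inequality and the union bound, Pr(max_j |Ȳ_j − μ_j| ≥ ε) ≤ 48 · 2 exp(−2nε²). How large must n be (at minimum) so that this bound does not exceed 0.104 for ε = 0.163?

129

Need 2·48·exp(−2nε²) ≤ 0.104, i.e. exp(−2nε²) ≤ 0.104/96.
So 2nε² ≥ ln(96/0.104) = 6.827713.
Hence n ≥ 6.827713/(2·0.163²) = 128.490.
The smallest integer n is 129.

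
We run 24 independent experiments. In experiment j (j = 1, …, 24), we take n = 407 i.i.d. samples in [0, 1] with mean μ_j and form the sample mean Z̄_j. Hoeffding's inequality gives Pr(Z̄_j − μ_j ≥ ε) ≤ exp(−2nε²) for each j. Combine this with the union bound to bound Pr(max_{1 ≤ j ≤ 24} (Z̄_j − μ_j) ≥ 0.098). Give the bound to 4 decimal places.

Per-experiment Hoeffding bound: exp(−2·407·0.098²) = exp(−7.81766) = 0.00040256.
Union bound over 24 events: 24·0.00040256 = 0.00966.

0.0097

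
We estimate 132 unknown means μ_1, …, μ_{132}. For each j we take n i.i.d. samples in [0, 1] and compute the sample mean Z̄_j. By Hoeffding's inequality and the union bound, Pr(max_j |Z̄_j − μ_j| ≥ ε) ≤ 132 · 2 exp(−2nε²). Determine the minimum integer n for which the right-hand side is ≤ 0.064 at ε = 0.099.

Need 2·132·exp(−2nε²) ≤ 0.064, i.e. exp(−2nε²) ≤ 0.064/264.
So 2nε² ≥ ln(264/0.064) = 8.324821.
Hence n ≥ 8.324821/(2·0.099²) = 424.692.
The smallest integer n is 425.

425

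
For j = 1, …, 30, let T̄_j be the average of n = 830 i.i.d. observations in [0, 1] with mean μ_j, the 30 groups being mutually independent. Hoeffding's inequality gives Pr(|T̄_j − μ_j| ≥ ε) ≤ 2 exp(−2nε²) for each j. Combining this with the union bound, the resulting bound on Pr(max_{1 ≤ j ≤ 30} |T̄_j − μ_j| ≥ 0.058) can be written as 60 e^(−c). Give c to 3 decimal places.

Union bound over the 30 events: Pr(max_{1 ≤ j ≤ 30} |T̄_j − μ_j| ≥ 0.058) ≤ 30·2·exp(−2nε²) = 60 exp(−2·830·0.058²).
So c = 2·830·0.058² = 5.5842.

5.584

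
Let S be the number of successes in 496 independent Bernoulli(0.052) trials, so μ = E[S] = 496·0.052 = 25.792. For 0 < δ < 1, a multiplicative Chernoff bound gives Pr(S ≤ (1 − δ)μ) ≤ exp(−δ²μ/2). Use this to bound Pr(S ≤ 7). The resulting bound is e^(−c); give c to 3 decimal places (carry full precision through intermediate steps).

Write 7 = (1 − δ)μ, so δ = 1 − 7/25.792 = 0.728598…
Then the exponent is δ²μ/2 = (μ − 7)²/(2μ) = 6.845907.

6.846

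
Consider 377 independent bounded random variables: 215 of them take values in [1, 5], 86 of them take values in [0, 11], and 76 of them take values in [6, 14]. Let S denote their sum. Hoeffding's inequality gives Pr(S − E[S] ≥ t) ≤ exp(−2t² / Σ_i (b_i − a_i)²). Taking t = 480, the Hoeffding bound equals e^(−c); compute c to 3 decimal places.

24.629

Σ(b_i − a_i)² = 215·4² + 86·11² + 76·8² = 18710.
c = 2t² / 18710 = 2·480² / 18710 = 24.6285.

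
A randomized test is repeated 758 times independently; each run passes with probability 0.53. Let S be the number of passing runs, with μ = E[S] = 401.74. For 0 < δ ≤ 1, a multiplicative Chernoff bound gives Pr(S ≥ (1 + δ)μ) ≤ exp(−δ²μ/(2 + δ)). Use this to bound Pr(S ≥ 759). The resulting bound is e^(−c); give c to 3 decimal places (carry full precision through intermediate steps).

109.960

Write 759 = (1 + δ)μ, so δ = 759/401.74 − 1 = 0.8892816…
Then the exponent is δ²μ/(2 + δ) = (759 − μ)² / (μ·(2 + δ)) = 109.959774.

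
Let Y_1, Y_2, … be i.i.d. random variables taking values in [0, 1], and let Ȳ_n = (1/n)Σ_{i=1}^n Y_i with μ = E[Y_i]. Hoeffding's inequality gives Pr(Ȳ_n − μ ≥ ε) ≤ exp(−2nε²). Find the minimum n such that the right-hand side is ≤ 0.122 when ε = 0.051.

405

Require exp(−2nε²) ≤ 0.122, i.e. 2nε² ≥ ln(1/0.122) = 2.103734.
So n ≥ 2.103734 / (2·0.051²) = 404.409.
The smallest integer n is 405.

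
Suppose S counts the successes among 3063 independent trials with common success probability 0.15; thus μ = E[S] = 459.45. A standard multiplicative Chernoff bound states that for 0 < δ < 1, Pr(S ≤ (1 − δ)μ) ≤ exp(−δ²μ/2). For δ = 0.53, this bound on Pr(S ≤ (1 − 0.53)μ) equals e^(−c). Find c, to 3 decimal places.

64.530

c = δ²μ/2 = 0.53²·459.45/2 = 64.5298.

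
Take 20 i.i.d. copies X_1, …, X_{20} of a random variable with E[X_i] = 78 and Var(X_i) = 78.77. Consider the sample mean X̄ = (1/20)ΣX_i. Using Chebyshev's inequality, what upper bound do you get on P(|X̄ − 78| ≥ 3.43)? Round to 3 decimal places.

0.335

Var(X̄) = Var(X_i)/n = 78.77/20 = 3.9385.
Chebyshev: P(|X̄ − 78| ≥ 3.43) ≤ Var(X̄)/(3.43)² = 78.77/(20·3.43²) = 0.3348.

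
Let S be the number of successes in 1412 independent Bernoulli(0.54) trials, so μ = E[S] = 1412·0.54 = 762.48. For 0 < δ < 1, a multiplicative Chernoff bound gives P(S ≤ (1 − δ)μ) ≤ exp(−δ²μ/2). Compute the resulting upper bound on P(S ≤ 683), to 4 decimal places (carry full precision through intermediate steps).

0.0159

Write 683 = (1 − δ)μ, so δ = 1 − 683/762.48 = 0.1042388…
Then the exponent is δ²μ/2 = (μ − 683)²/(2μ) = 4.142450.
Bound = exp(−4.142450) = 0.01588.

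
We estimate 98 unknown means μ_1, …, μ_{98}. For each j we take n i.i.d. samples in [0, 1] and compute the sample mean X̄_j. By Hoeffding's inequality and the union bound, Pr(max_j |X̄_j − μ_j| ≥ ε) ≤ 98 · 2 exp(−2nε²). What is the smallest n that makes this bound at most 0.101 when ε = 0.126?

239

Need 2·98·exp(−2nε²) ≤ 0.101, i.e. exp(−2nε²) ≤ 0.101/196.
So 2nε² ≥ ln(196/0.101) = 7.570749.
Hence n ≥ 7.570749/(2·0.126²) = 238.434.
The smallest integer n is 239.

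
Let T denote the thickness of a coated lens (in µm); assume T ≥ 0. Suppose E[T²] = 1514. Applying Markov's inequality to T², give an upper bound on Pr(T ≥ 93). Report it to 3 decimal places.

Since T ≥ 0, the event {T ≥ 93} is the same as {T² ≥ 8649}.
Markov's inequality applied to T² gives Pr(T² ≥ 8649) ≤ E[T²]/8649 = 1514/8649 = 0.1750.

0.175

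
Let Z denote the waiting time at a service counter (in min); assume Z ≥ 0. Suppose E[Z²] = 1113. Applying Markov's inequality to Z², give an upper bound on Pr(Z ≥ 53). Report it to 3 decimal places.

Since Z ≥ 0, the event {Z ≥ 53} is the same as {Z² ≥ 2809}.
Markov's inequality applied to Z² gives Pr(Z² ≥ 2809) ≤ E[Z²]/2809 = 1113/2809 = 0.3962.

0.396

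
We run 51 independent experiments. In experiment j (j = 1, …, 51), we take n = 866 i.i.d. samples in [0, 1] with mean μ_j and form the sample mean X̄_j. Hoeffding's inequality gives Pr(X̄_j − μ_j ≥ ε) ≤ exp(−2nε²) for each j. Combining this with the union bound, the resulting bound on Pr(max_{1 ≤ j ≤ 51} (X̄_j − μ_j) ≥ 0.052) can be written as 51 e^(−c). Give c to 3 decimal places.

Union bound over the 51 events: Pr(max_{1 ≤ j ≤ 51} (X̄_j − μ_j) ≥ 0.052) ≤ 51·exp(−2nε²) = 51 exp(−2·866·0.052²).
So c = 2·866·0.052² = 4.6833.

4.683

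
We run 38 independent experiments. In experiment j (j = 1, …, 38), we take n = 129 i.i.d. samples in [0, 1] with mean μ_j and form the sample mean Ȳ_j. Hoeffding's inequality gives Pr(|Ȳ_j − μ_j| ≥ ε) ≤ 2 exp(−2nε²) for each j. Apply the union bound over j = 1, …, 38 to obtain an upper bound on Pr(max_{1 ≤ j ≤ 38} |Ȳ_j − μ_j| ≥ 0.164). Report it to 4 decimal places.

Per-experiment Hoeffding bound: 2·exp(−2·129·0.164²) = 2·exp(−6.93917) = 0.0019382.
Union bound over 38 events: 38·0.0019382 = 0.07365.

0.0736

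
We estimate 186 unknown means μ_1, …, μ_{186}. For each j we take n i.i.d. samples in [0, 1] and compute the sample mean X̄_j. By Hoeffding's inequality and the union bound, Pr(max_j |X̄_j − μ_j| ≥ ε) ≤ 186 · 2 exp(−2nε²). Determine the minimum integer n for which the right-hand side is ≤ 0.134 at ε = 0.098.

Need 2·186·exp(−2nε²) ≤ 0.134, i.e. exp(−2nε²) ≤ 0.134/372.
So 2nε² ≥ ln(372/0.134) = 7.928809.
Hence n ≥ 7.928809/(2·0.098²) = 412.787.
The smallest integer n is 413.

413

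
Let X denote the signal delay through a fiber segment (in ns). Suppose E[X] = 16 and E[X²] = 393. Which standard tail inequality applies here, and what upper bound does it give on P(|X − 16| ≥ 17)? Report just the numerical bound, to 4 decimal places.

The first two moments determine the variance, so Chebyshev's inequality is the sharpest standard bound available.
Var(X) = E[X²] − (E[X])² = 393 − 256 = 137.
Chebyshev's inequality: P(|X − μ| ≥ t) ≤ Var(X)/t² = 137/289 = 0.4740.

0.4740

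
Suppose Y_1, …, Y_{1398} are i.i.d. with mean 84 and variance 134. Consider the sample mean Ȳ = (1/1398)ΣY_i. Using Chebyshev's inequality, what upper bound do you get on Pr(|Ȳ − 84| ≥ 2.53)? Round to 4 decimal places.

Var(Ȳ) = Var(Y_i)/n = 134/1398 = 0.095851.
Chebyshev: Pr(|Ȳ − 84| ≥ 2.53) ≤ Var(Ȳ)/(2.53)² = 134/(1398·2.53²) = 0.0150.

0.0150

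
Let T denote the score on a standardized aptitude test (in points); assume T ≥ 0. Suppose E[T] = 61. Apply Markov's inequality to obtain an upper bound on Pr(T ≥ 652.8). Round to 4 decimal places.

0.0934

Markov's inequality: for a non-negative random variable, Pr(T ≥ a) ≤ E[T]/a.
Here E[T] = 61 and a = 652.8, so the bound is 61/652.8 = 0.0934.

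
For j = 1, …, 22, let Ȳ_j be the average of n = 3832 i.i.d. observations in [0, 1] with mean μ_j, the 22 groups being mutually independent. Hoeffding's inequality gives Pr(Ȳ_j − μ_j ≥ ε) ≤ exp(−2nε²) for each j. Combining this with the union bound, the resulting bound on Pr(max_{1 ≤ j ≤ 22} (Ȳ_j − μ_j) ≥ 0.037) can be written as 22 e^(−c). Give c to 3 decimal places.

Union bound over the 22 events: Pr(max_{1 ≤ j ≤ 22} (Ȳ_j − μ_j) ≥ 0.037) ≤ 22·exp(−2nε²) = 22 exp(−2·3832·0.037²).
So c = 2·3832·0.037² = 10.4920.

10.492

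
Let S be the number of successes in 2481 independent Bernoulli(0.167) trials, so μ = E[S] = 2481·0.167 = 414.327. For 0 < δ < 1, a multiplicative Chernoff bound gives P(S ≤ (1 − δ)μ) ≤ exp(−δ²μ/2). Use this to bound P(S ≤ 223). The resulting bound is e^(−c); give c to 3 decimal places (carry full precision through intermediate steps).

44.175

Write 223 = (1 − δ)μ, so δ = 1 − 223/414.327 = 0.4617778…
Then the exponent is δ²μ/2 = (μ − 223)²/(2μ) = 44.175278.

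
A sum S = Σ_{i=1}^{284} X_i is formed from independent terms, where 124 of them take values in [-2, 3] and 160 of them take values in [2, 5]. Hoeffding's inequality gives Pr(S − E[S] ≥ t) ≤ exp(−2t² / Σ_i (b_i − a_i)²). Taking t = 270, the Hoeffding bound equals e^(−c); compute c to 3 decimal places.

32.115

Σ(b_i − a_i)² = 124·5² + 160·3² = 4540.
c = 2t² / 4540 = 2·270² / 4540 = 32.1145.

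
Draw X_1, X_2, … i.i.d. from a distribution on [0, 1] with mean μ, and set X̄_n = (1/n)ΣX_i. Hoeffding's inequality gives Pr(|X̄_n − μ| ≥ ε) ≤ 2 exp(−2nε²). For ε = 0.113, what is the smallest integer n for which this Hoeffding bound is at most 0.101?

117

Require 2·exp(−2nε²) ≤ 0.101, i.e. 2nε² ≥ ln(2/0.101) = 2.985782.
So n ≥ 2.985782 / (2·0.113²) = 116.915.
The smallest integer n is 117.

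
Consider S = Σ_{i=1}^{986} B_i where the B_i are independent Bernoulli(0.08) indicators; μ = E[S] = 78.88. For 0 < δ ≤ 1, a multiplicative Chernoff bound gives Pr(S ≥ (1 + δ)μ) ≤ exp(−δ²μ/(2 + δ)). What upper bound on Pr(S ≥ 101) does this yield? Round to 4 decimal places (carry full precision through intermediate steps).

0.0659

Write 101 = (1 + δ)μ, so δ = 101/78.88 − 1 = 0.280426…
Then the exponent is δ²μ/(2 + δ) = (101 − μ)² / (μ·(2 + δ)) = 2.720116.
Bound = exp(−2.720116) = 0.06587.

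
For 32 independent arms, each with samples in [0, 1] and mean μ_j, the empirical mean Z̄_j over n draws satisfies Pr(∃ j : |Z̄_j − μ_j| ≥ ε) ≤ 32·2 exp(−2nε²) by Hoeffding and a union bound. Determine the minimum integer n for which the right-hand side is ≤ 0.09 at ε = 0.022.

Need 2·32·exp(−2nε²) ≤ 0.09, i.e. exp(−2nε²) ≤ 0.09/64.
So 2nε² ≥ ln(64/0.09) = 6.566829.
Hence n ≥ 6.566829/(2·0.022²) = 6783.914.
The smallest integer n is 6784.

6784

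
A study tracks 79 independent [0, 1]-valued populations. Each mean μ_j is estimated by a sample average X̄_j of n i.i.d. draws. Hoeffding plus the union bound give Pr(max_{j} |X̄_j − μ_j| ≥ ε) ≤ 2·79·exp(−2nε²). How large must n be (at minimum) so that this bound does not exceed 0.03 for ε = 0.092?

507

Need 2·79·exp(−2nε²) ≤ 0.03, i.e. exp(−2nε²) ≤ 0.03/158.
So 2nε² ≥ ln(158/0.03) = 8.569153.
Hence n ≥ 8.569153/(2·0.092²) = 506.212.
The smallest integer n is 507.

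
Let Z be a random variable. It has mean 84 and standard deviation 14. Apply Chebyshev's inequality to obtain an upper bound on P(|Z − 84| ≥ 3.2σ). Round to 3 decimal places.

Chebyshev: P(|Z − μ| ≥ t) ≤ Var(Z)/t².
Var(Z) = σ² = 14² = 196.
t = 3.2·14 = 44.8.
Bound = 196 / 2007.04 = 0.0977.

0.098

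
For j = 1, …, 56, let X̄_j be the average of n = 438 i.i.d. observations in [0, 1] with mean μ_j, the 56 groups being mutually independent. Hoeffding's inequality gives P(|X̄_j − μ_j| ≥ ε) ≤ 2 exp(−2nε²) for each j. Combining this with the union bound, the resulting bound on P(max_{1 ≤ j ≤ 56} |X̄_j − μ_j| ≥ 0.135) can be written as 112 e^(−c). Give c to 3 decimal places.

15.965

Union bound over the 56 events: P(max_{1 ≤ j ≤ 56} |X̄_j − μ_j| ≥ 0.135) ≤ 56·2·exp(−2nε²) = 112 exp(−2·438·0.135²).
So c = 2·438·0.135² = 15.9651.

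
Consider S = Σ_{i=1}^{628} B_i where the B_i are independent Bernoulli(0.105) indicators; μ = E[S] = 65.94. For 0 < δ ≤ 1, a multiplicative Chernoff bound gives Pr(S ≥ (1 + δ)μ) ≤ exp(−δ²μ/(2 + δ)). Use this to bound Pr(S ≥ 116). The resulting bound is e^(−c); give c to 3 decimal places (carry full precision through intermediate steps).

Write 116 = (1 + δ)μ, so δ = 116/65.94 − 1 = 0.759175…
Then the exponent is δ²μ/(2 + δ) = (116 − μ)² / (μ·(2 + δ)) = 13.773791.

13.774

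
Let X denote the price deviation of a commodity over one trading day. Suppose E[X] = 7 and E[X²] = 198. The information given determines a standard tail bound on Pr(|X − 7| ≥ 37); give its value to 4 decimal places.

0.1088

The first two moments determine the variance, so Chebyshev's inequality is the sharpest standard bound available.
Var(X) = E[X²] − (E[X])² = 198 − 49 = 149.
Chebyshev's inequality: Pr(|X − μ| ≥ t) ≤ Var(X)/t² = 149/1369 = 0.1088.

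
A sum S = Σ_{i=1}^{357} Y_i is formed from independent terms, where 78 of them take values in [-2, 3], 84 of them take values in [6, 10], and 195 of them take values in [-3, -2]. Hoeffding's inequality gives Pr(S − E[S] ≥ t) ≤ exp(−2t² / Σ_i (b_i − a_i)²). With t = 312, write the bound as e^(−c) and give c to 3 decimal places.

Σ(b_i − a_i)² = 78·5² + 84·4² + 195·1² = 3489.
c = 2t² / 3489 = 2·312² / 3489 = 55.8005.

55.801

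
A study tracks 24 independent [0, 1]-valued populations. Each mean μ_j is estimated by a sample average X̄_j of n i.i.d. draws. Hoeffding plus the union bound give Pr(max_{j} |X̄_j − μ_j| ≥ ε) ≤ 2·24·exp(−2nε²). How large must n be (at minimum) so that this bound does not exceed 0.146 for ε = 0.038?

2007

Need 2·24·exp(−2nε²) ≤ 0.146, i.e. exp(−2nε²) ≤ 0.146/48.
So 2nε² ≥ ln(48/0.146) = 5.795350.
Hence n ≥ 5.795350/(2·0.038²) = 2006.700.
The smallest integer n is 2007.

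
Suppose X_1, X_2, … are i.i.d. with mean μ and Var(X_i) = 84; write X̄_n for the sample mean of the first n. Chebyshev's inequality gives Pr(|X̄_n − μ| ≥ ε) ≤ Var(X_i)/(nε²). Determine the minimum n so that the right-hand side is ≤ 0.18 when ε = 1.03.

440

Require 84/(n·1.03²) ≤ 0.18, i.e. n ≥ 84/(0.18·1.03²) = 439.878.
The smallest integer n is 440.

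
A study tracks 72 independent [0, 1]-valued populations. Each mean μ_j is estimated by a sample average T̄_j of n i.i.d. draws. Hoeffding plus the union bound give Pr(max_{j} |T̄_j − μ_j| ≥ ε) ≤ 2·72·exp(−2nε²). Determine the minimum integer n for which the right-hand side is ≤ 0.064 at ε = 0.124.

251

Need 2·72·exp(−2nε²) ≤ 0.064, i.e. exp(−2nε²) ≤ 0.064/144.
So 2nε² ≥ ln(144/0.064) = 7.718685.
Hence n ≥ 7.718685/(2·0.124²) = 250.998.
The smallest integer n is 251.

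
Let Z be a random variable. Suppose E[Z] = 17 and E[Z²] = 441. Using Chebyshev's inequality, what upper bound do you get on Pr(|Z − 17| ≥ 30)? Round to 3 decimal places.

Var(Z) = E[Z²] − (E[Z])² = 441 − 289 = 152.
Chebyshev's inequality: Pr(|Z − μ| ≥ t) ≤ Var(Z)/t² = 152/900 = 0.1689.

0.169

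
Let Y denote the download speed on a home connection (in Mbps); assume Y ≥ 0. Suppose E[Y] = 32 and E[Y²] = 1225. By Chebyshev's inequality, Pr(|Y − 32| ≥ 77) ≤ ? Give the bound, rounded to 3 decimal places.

Var(Y) = E[Y²] − (E[Y])² = 1225 − 1024 = 201.
Chebyshev's inequality: Pr(|Y − μ| ≥ t) ≤ Var(Y)/t² = 201/5929 = 0.0339.

0.034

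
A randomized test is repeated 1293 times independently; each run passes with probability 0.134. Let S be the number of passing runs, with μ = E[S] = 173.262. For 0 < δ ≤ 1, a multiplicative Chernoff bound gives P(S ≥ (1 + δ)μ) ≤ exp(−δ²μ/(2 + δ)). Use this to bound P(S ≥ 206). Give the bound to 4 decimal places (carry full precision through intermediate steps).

Write 206 = (1 + δ)μ, so δ = 206/173.262 − 1 = 0.1889508…
Then the exponent is δ²μ/(2 + δ) = (206 − μ)² / (μ·(2 + δ)) = 2.825953.
Bound = exp(−2.825953) = 0.05925.

0.0593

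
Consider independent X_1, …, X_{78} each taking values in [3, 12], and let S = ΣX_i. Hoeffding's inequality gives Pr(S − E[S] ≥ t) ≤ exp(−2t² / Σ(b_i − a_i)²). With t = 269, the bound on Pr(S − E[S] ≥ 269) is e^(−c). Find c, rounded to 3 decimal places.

22.906

Σ(b_i − a_i)² = 78·(9)² = 6318.
c = 2t²/6318 = 2·269²/6318 = 22.9063.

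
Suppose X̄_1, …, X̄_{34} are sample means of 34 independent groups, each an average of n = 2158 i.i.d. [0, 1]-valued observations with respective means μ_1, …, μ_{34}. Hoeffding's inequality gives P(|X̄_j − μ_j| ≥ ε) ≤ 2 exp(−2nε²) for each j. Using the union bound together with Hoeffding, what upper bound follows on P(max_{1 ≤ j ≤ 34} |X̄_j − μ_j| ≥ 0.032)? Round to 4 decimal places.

Per-experiment Hoeffding bound: 2·exp(−2·2158·0.032²) = 2·exp(−4.41958) = 0.024078.
Union bound over 34 events: 34·0.024078 = 0.81867.

0.8187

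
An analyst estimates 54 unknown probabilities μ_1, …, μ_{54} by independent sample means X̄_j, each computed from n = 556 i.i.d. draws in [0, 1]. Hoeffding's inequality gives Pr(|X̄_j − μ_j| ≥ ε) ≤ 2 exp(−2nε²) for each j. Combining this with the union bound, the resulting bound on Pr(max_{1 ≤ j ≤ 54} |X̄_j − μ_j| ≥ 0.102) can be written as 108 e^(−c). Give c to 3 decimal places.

11.569

Union bound over the 54 events: Pr(max_{1 ≤ j ≤ 54} |X̄_j − μ_j| ≥ 0.102) ≤ 54·2·exp(−2nε²) = 108 exp(−2·556·0.102²).
So c = 2·556·0.102² = 11.5692.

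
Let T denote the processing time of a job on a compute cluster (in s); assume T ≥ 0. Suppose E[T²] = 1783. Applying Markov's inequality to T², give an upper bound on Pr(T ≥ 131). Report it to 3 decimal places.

Since T ≥ 0, the event {T ≥ 131} is the same as {T² ≥ 17161}.
Markov's inequality applied to T² gives Pr(T² ≥ 17161) ≤ E[T²]/17161 = 1783/17161 = 0.1039.

0.104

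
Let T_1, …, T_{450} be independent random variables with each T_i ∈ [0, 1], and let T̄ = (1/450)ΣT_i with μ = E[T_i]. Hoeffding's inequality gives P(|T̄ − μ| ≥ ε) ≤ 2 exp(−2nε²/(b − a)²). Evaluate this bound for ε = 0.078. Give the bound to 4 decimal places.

0.0084

Exponent: 2nε²/(b − a)² = 2·450·0.078² / 1² = 5.47560.
Bound = 2·exp(−5.47560) = 0.00838.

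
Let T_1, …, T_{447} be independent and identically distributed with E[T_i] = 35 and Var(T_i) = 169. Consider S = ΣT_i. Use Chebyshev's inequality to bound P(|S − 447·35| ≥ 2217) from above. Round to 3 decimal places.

Var(S) = n·Var(T_i) = 447·169 = 75543.
Chebyshev: P(|S − 447·35| ≥ 2217) ≤ Var(S)/2217² = 75543/4915089 = 0.0154.

0.015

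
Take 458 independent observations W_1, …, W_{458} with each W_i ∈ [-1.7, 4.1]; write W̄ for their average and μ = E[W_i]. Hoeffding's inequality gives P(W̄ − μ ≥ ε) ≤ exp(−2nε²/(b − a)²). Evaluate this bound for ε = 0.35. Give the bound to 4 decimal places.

Exponent: 2nε²/(b − a)² = 2·458·0.35² / 5.8² = 3.33561.
Bound = exp(−3.33561) = 0.03559.

0.0356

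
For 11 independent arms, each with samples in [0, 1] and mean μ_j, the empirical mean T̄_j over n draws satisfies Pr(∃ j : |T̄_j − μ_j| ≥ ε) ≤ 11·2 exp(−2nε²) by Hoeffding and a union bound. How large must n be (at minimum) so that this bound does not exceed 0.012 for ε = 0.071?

746

Need 2·11·exp(−2nε²) ≤ 0.012, i.e. exp(−2nε²) ≤ 0.012/22.
So 2nε² ≥ ln(22/0.012) = 7.513891.
Hence n ≥ 7.513891/(2·0.071²) = 745.278.
The smallest integer n is 746.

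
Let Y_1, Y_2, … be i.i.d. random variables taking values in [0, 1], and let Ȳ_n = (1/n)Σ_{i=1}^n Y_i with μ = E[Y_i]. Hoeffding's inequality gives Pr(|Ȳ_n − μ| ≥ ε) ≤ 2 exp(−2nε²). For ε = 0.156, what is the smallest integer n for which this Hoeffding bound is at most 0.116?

Require 2·exp(−2nε²) ≤ 0.116, i.e. 2nε² ≥ ln(2/0.116) = 2.847312.
So n ≥ 2.847312 / (2·0.156²) = 58.500.
The smallest integer n is 59.

59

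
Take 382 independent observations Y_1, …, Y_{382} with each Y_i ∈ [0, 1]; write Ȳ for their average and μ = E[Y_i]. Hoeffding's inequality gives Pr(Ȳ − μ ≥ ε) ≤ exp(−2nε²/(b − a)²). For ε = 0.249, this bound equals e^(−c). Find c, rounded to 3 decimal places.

47.369

c = 2nε²/(b − a)² = 2·382·0.249² / 1² = 47.3688.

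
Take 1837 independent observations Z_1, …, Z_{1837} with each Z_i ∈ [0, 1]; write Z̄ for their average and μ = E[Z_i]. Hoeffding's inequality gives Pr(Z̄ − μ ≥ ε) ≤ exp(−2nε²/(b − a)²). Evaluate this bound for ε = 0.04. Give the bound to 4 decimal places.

Exponent: 2nε²/(b − a)² = 2·1837·0.04² / 1² = 5.87840.
Bound = exp(−5.87840) = 0.00280.

0.0028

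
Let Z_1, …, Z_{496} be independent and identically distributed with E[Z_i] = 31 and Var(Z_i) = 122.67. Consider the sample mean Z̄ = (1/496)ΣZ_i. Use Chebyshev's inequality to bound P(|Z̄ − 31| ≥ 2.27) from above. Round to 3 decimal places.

Var(Z̄) = Var(Z_i)/n = 122.67/496 = 0.24732.
Chebyshev: P(|Z̄ − 31| ≥ 2.27) ≤ Var(Z̄)/(2.27)² = 122.67/(496·2.27²) = 0.0480.

0.048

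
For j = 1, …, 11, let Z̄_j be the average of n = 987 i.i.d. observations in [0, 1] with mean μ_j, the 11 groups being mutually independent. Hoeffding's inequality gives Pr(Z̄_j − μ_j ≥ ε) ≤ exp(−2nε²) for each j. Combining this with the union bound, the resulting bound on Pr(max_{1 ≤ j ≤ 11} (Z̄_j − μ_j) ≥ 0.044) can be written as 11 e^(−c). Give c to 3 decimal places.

Union bound over the 11 events: Pr(max_{1 ≤ j ≤ 11} (Z̄_j − μ_j) ≥ 0.044) ≤ 11·exp(−2nε²) = 11 exp(−2·987·0.044²).
So c = 2·987·0.044² = 3.8217.

3.822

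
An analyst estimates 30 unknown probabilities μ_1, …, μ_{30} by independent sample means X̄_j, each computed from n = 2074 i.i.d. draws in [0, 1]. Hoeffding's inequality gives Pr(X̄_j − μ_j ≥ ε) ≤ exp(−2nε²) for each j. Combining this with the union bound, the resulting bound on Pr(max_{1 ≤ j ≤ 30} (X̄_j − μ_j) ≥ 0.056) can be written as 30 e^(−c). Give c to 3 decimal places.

Union bound over the 30 events: Pr(max_{1 ≤ j ≤ 30} (X̄_j − μ_j) ≥ 0.056) ≤ 30·exp(−2nε²) = 30 exp(−2·2074·0.056²).
So c = 2·2074·0.056² = 13.0081.

13.008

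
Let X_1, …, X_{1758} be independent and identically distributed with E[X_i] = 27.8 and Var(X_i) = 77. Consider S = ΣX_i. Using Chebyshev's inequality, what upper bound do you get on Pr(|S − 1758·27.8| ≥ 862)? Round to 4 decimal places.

Var(S) = n·Var(X_i) = 1758·77 = 135366.
Chebyshev: Pr(|S − 1758·27.8| ≥ 862) ≤ Var(S)/862² = 135366/743044 = 0.1822.

0.1822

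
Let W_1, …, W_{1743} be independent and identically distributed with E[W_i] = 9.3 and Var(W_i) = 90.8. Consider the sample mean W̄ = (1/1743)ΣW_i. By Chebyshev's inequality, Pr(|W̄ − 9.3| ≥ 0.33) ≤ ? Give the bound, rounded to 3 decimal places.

0.478

Var(W̄) = Var(W_i)/n = 90.8/1743 = 0.052094.
Chebyshev: Pr(|W̄ − 9.3| ≥ 0.33) ≤ Var(W̄)/(0.33)² = 90.8/(1743·0.33²) = 0.4784.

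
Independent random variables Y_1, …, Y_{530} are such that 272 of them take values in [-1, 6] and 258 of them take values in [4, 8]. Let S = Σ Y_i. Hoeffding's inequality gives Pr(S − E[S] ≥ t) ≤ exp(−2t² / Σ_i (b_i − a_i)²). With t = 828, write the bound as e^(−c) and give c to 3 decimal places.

Σ(b_i − a_i)² = 272·7² + 258·4² = 17456.
c = 2t² / 17456 = 2·828² / 17456 = 78.5500.

78.550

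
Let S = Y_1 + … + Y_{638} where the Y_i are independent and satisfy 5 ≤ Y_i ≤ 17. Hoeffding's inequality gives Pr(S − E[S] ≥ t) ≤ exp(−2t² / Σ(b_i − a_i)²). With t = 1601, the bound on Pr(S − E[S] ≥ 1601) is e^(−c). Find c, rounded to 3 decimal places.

55.799

Σ(b_i − a_i)² = 638·(12)² = 91872.
c = 2t²/91872 = 2·1601²/91872 = 55.7994.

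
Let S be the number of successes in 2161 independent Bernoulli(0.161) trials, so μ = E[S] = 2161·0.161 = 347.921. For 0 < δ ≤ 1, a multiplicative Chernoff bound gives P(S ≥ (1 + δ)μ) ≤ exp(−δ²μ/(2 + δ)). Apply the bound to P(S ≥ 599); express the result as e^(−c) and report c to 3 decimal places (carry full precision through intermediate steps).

66.574

Write 599 = (1 + δ)μ, so δ = 599/347.921 − 1 = 0.7216552…
Then the exponent is δ²μ/(2 + δ) = (599 − μ)² / (μ·(2 + δ)) = 66.574365.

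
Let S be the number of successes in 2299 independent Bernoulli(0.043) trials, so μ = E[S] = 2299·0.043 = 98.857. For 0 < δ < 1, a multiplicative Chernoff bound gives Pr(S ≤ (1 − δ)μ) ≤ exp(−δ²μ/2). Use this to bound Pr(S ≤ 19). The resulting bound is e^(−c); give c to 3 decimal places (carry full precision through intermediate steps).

32.254

Write 19 = (1 − δ)μ, so δ = 1 − 19/98.857 = 0.8078032…
Then the exponent is δ²μ/2 = (μ − 19)²/(2μ) = 32.254370.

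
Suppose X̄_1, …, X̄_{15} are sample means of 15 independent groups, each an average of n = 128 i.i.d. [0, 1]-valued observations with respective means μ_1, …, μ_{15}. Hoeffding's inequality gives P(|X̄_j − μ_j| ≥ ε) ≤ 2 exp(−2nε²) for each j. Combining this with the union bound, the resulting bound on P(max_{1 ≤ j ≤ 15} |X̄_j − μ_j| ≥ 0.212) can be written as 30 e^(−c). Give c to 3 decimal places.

11.506

Union bound over the 15 events: P(max_{1 ≤ j ≤ 15} |X̄_j − μ_j| ≥ 0.212) ≤ 15·2·exp(−2nε²) = 30 exp(−2·128·0.212²).
So c = 2·128·0.212² = 11.5057.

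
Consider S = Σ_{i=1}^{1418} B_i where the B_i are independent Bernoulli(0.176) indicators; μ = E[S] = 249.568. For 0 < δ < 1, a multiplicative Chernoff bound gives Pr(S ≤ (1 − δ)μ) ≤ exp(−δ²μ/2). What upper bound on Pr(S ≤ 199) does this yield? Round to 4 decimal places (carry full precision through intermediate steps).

Write 199 = (1 − δ)μ, so δ = 1 − 199/249.568 = 0.2026221…
Then the exponent is δ²μ/2 = (μ − 199)²/(2μ) = 5.123098.
Bound = exp(−5.123098) = 0.00596.

0.0060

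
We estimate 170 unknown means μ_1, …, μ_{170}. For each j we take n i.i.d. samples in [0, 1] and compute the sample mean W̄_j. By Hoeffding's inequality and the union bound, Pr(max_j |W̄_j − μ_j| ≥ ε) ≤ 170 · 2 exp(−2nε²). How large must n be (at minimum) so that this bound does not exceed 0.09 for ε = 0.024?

7151

Need 2·170·exp(−2nε²) ≤ 0.09, i.e. exp(−2nε²) ≤ 0.09/340.
So 2nε² ≥ ln(340/0.09) = 8.236891.
Hence n ≥ 8.236891/(2·0.024²) = 7150.079.
The smallest integer n is 7151.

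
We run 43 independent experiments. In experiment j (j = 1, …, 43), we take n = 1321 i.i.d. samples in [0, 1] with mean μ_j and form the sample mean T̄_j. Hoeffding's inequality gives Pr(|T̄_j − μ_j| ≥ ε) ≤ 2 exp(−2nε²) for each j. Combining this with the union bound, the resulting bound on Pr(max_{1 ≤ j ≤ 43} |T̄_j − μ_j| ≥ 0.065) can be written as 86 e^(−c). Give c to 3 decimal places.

Union bound over the 43 events: Pr(max_{1 ≤ j ≤ 43} |T̄_j − μ_j| ≥ 0.065) ≤ 43·2·exp(−2nε²) = 86 exp(−2·1321·0.065²).
So c = 2·1321·0.065² = 11.1624.

11.162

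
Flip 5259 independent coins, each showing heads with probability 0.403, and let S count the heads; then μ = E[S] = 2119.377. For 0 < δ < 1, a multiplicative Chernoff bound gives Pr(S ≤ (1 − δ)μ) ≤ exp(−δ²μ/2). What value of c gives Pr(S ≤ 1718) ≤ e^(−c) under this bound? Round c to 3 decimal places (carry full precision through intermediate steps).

38.007

Write 1718 = (1 − δ)μ, so δ = 1 − 1718/2119.377 = 0.1893844…
Then the exponent is δ²μ/2 = (μ − 1718)²/(2μ) = 38.007277.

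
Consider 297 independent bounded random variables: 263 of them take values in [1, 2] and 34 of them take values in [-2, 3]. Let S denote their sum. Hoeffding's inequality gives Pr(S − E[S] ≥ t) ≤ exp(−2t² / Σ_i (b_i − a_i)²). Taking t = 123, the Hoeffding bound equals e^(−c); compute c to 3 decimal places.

27.186

Σ(b_i − a_i)² = 263·1² + 34·5² = 1113.
c = 2t² / 1113 = 2·123² / 1113 = 27.1860.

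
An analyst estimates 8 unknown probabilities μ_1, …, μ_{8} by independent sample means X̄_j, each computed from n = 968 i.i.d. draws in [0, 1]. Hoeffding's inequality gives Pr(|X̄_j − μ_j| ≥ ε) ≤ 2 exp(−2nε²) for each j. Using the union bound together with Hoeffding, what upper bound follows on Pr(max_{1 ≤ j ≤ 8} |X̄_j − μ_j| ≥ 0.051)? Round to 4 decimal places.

Per-experiment Hoeffding bound: 2·exp(−2·968·0.051²) = 2·exp(−5.03554) = 0.013005.
Union bound over 8 events: 8·0.013005 = 0.10404.

0.1040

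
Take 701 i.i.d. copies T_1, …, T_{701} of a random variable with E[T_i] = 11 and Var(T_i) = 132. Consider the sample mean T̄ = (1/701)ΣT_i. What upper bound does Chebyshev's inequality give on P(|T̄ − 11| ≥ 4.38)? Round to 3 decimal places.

Var(T̄) = Var(T_i)/n = 132/701 = 0.1883.
Chebyshev: P(|T̄ − 11| ≥ 4.38) ≤ Var(T̄)/(4.38)² = 132/(701·4.38²) = 0.0098.

0.010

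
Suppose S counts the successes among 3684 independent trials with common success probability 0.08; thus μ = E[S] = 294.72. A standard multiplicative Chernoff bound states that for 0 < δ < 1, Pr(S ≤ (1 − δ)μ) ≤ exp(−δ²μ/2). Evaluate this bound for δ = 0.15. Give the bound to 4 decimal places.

Exponent = δ²μ/2 = 0.15²·294.72/2 = 3.3156.
Bound = exp(−3.3156) = 0.03631.

0.0363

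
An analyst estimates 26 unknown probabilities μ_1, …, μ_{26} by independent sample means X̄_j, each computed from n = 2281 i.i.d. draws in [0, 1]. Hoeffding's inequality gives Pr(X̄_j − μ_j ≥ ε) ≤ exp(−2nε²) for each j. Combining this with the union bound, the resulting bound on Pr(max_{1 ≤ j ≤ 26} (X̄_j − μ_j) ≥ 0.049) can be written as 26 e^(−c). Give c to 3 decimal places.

Union bound over the 26 events: Pr(max_{1 ≤ j ≤ 26} (X̄_j − μ_j) ≥ 0.049) ≤ 26·exp(−2nε²) = 26 exp(−2·2281·0.049²).
So c = 2·2281·0.049² = 10.9534.

10.953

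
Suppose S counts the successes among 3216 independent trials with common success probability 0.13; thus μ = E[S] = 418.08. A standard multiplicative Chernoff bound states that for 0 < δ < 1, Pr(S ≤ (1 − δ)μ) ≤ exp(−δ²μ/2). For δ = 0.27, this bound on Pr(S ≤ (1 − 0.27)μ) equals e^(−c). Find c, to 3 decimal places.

15.239

c = δ²μ/2 = 0.27²·418.08/2 = 15.2390.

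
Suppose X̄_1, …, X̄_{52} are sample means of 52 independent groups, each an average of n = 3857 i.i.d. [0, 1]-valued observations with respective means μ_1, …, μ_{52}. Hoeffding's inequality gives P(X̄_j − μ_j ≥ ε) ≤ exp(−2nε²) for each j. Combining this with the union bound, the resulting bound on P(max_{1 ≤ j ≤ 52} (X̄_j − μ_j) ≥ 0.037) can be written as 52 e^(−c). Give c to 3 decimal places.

10.560

Union bound over the 52 events: P(max_{1 ≤ j ≤ 52} (X̄_j − μ_j) ≥ 0.037) ≤ 52·exp(−2nε²) = 52 exp(−2·3857·0.037²).
So c = 2·3857·0.037² = 10.5605.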